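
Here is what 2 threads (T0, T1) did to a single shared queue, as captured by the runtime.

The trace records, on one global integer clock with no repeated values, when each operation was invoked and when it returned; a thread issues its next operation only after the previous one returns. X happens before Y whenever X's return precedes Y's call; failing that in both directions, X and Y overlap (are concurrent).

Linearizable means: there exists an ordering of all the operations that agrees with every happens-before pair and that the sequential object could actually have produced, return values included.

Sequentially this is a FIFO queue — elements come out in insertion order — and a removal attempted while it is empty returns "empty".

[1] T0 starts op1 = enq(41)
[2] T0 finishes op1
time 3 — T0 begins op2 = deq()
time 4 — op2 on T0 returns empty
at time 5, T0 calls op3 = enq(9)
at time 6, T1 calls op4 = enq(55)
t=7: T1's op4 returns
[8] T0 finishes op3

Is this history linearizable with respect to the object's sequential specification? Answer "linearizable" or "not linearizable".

not linearizable

the violation lands at event 4, op2's response at time 4: events 1..3 linearize, events 1..4 do not
exactly one order of the 2 completed ops respects real time; the queue replay fails
for example op1, op2 fails at step 2: op2 deq() → empty is not legal there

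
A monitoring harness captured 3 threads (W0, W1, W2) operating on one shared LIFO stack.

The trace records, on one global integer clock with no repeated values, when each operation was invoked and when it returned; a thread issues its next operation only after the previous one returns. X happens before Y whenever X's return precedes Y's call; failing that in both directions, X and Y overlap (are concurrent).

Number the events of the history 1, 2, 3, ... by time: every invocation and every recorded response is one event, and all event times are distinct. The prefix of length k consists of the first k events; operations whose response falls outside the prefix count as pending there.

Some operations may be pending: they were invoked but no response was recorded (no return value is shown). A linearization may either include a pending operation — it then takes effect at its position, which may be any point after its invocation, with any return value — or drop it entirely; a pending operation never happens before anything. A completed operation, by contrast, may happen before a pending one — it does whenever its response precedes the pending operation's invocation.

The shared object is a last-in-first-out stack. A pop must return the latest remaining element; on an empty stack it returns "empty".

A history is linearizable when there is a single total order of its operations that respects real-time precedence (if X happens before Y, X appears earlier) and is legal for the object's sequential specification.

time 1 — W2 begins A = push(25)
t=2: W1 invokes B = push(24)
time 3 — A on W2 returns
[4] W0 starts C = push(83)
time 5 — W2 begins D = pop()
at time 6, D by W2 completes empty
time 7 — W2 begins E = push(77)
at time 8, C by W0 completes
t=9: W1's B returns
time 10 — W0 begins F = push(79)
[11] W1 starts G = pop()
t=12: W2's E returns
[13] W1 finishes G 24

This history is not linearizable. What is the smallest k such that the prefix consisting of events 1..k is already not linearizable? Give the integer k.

6

events 1..5 are still linearizable — one witness is A:
after step 1 (A push(25)): stack <25>
adding event 6 (D responds at 6) leaves no legal real-time order
completion choices over the 2 pending operations (B, C) were checked; none helps
take A, D (pending dropped): step 2 already fails, because D pop() → empty cannot occur there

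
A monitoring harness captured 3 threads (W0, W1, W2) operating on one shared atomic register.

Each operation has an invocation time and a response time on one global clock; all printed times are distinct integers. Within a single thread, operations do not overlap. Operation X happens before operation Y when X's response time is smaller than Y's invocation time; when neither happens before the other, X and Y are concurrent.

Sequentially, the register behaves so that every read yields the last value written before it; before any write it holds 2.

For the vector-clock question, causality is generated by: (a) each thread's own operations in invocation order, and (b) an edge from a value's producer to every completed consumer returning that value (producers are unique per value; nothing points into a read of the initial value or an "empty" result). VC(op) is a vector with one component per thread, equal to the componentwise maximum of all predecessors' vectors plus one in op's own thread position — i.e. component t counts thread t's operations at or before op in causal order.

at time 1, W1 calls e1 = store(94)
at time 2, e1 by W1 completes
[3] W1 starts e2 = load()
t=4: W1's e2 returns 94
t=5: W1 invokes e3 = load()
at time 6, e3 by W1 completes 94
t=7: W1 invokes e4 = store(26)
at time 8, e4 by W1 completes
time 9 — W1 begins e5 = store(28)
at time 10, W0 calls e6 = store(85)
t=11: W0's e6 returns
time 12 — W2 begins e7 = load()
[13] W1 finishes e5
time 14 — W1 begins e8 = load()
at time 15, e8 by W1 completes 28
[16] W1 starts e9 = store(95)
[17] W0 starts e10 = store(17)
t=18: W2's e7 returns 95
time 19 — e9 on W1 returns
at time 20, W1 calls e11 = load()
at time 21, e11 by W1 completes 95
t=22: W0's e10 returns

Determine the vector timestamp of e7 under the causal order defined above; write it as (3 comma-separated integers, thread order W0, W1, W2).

(0, 7, 1)

root op e1, invoked 1: fresh clock plus W1's own tick → (0, 1, 0)
root op e6, invoked 10: fresh clock plus W0's own tick → (1, 0, 0)
merge at e2 (invoked 3): VC(e1)=(0, 1, 0), own-thread bump on W1 → (0, 2, 0)
merge at e10 (invoked 17): VC(e6)=(1, 0, 0), own-thread bump on W0 → (2, 0, 0)
merge at e3 (invoked 5): VC(e1)=(0, 1, 0), VC(e2)=(0, 2, 0), own-thread bump on W1 → (0, 3, 0)
merge at e4 (invoked 7): VC(e3)=(0, 3, 0), own-thread bump on W1 → (0, 4, 0)
merge at e5 (invoked 9): VC(e4)=(0, 4, 0), own-thread bump on W1 → (0, 5, 0)
merge at e8 (invoked 14): VC(e5)=(0, 5, 0), own-thread bump on W1 → (0, 6, 0)
merge at e9 (invoked 16): VC(e8)=(0, 6, 0), own-thread bump on W1 → (0, 7, 0)
merge at e7 (invoked 12): VC(e9)=(0, 7, 0), own-thread bump on W2 → (0, 7, 1)
merge at e11 (invoked 20): VC(e9)=(0, 7, 0), own-thread bump on W1 → (0, 8, 0)
target: VC(e7) = (0, 7, 1)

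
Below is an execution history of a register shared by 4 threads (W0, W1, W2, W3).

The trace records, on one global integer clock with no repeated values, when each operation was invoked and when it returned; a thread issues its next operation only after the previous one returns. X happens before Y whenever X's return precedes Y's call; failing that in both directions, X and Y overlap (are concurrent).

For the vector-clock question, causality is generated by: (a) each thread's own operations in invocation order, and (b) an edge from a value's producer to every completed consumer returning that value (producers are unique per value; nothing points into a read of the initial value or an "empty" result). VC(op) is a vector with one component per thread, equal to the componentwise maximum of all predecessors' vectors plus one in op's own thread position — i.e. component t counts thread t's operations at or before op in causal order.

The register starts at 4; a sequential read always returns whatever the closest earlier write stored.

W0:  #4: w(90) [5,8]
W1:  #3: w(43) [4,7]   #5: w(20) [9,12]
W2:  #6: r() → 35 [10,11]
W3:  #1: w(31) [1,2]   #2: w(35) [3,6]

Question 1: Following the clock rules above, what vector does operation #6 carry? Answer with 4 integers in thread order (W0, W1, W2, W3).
#1, invoked 1, has no incoming edges; only W3's bump applies → (0, 0, 0, 1)
#3, invoked 4, has no incoming edges; only W1's bump applies → (0, 1, 0, 0)
#4, invoked 5, has no incoming edges; only W0's bump applies → (1, 0, 0, 0)
from VC(#1)=(0, 0, 0, 1), #2 (invoked 3) maxes components and bumps W3 → (0, 0, 0, 2)
from VC(#3)=(0, 1, 0, 0), #5 (invoked 9) maxes components and bumps W1 → (0, 2, 0, 0)
from VC(#2)=(0, 0, 0, 2), #6 (invoked 10) maxes components and bumps W2 → (0, 0, 1, 2)
target: VC(#6) = (0, 0, 1, 2)

(0, 0, 1, 2)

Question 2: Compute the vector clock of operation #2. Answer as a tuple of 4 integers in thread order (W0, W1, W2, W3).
VC(#1, invoked at 1): no causal predecessors; +1 on W3 → (0, 0, 0, 1)
VC(#3, invoked at 4): no causal predecessors; +1 on W1 → (0, 1, 0, 0)
VC(#4, invoked at 5): no causal predecessors; +1 on W0 → (1, 0, 0, 0)
invoked at 3, #2 merges VC(#1)=(0, 0, 0, 1) and bumps W3's slot → (0, 0, 0, 2)
invoked at 9, #5 merges VC(#3)=(0, 1, 0, 0) and bumps W1's slot → (0, 2, 0, 0)
invoked at 10, #6 merges VC(#2)=(0, 0, 0, 2) and bumps W2's slot → (0, 0, 1, 2)
target: VC(#2) = (0, 0, 0, 2)

(0, 0, 0, 2)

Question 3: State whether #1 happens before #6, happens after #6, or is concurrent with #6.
#1 spans [1,2], #6 spans [10,11]
resp(#1)=2 < inv(#6)=10

before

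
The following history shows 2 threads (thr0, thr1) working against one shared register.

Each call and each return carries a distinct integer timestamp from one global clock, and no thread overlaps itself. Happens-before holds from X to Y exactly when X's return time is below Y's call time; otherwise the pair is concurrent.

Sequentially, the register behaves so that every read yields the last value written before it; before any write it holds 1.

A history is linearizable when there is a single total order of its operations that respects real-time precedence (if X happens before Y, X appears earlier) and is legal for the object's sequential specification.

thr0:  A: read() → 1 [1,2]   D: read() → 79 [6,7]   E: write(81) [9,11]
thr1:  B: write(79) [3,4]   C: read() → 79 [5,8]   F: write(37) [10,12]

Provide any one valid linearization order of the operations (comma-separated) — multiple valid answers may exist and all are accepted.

after step 1 (A read() → 1): value 1
after step 2 (B write(79)): value 79
after step 3 (C read() → 79): value 79
after step 4 (D read() → 79): value 79
after step 5 (E write(81)): value 81
after step 6 (F write(37)): value 37

A, B, C, D, E, F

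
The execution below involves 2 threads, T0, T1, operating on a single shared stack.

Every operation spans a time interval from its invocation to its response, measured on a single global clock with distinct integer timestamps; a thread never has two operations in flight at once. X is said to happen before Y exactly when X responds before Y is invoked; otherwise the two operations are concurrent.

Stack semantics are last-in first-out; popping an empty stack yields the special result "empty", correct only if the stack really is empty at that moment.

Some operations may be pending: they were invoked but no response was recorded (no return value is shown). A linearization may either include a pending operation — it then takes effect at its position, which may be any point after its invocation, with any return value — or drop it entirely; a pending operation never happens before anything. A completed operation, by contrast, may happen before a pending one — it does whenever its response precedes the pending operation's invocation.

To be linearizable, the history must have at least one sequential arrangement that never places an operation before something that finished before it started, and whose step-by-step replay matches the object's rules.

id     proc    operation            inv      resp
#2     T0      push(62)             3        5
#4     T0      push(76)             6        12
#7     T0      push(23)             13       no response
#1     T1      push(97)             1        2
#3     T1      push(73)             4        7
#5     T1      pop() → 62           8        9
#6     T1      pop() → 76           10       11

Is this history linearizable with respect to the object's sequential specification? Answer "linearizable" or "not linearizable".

one valid linearization: #1, #3, #2, #5, #4, #6
after step 1 (#1 push(97)): stack <97>
after step 2 (#3 push(73)): stack <97,73>
after step 3 (#2 push(62)): stack <97,73,62>
after step 4 (#5 pop() → 62): stack <97,73>
after step 5 (#4 push(76)): stack <97,73,76>
after step 6 (#6 pop() → 76): stack <97,73>

linearizable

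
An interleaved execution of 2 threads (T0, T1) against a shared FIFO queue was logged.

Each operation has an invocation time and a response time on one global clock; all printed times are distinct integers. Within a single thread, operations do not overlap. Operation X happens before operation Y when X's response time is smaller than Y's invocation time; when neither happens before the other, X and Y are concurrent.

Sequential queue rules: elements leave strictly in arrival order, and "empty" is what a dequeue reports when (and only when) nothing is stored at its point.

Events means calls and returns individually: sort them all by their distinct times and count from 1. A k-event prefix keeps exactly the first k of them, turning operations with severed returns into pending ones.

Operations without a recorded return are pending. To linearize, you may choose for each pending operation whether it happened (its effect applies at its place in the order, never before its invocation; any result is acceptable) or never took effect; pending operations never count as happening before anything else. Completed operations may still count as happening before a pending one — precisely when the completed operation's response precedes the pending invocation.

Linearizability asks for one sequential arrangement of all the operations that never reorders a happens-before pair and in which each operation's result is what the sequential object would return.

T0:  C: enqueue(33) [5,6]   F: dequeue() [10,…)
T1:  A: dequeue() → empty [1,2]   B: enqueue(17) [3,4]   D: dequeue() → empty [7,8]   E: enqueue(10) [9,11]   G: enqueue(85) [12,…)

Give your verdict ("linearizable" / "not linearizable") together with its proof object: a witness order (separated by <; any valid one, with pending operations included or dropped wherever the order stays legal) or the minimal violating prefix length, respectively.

not linearizable — minimal violating prefix: 8 events

events 1..7 are fine; event 8 — the response of D at time 8 — makes the prefix non-linearizable
exactly one order of the 4 completed ops respects real time; the FIFO queue replay fails
e.g. A, B, C, D: illegal at step 4, since D dequeue() → empty cannot apply there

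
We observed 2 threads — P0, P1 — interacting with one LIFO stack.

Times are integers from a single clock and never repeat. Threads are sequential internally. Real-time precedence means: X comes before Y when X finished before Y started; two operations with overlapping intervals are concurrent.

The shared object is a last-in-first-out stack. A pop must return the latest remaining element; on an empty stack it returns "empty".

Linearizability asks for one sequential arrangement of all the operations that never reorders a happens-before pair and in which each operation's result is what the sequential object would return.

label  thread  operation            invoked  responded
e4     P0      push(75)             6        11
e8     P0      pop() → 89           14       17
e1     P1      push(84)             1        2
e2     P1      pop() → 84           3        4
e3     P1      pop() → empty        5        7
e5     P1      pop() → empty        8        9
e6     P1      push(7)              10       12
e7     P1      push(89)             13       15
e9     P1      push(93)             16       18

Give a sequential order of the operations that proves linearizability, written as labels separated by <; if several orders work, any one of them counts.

e1 < e2 < e3 < e5 < e4 < e6 < e7 < e8 < e9

1. e1 push(84), leaving stack <84>
2. e2 pop() → 84, leaving stack <>
3. e3 pop() → empty, leaving stack <>
4. e5 pop() → empty, leaving stack <>
5. e4 push(75), leaving stack <75>
6. e6 push(7), leaving stack <75,7>
7. e7 push(89), leaving stack <75,7,89>
8. e8 pop() → 89, leaving stack <75,7>
9. e9 push(93), leaving stack <75,7,93>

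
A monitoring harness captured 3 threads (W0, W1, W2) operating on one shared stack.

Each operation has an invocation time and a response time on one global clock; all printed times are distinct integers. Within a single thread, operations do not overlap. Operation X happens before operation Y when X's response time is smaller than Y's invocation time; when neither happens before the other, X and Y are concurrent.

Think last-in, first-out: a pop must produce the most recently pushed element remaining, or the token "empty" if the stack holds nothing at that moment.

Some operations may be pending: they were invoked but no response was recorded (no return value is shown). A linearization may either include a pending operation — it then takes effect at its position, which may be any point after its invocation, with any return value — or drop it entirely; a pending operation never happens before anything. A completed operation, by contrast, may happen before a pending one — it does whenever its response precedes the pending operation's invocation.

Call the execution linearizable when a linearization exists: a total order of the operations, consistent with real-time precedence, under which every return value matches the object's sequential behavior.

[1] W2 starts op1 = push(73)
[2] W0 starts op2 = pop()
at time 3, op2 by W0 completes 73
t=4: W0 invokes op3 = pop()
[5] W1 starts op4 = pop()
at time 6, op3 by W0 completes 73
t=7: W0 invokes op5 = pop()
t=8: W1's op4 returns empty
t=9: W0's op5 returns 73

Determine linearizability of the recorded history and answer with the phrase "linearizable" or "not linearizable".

already the first 6 events (up to op3's response at time 6) admit no linearization; the first 5 still do
a single order respects real time; the 2 completed stack operations fail replay along it
every completion of the 2 pending operations (op1, op4) was checked; none linearizes
sample order op2, op3 (pending dropped) stalls at step 1 — op2 pop() → 73 has no legal effect

not linearizable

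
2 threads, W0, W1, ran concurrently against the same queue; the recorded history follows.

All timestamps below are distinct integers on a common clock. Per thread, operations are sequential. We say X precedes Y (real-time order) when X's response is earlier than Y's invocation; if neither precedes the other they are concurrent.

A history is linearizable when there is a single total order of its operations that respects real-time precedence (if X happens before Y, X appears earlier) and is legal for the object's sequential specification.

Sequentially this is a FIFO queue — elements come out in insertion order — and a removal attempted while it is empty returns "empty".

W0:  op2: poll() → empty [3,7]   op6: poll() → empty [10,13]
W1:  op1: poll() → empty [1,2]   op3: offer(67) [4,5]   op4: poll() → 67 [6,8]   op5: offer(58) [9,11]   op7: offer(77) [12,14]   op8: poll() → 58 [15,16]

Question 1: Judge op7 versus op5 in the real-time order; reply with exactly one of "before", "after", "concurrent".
Answer: after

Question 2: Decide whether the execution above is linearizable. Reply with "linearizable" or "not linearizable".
linearizable

one valid linearization: op1, op2, op3, op4, op6, op5, op7, op8
step 1: op1 poll() → empty — queue <>
step 2: op2 poll() → empty — queue <>
step 3: op3 offer(67) — queue <67>
step 4: op4 poll() → 67 — queue <>
step 5: op6 poll() → empty — queue <>
step 6: op5 offer(58) — queue <58>
step 7: op7 offer(77) — queue <58,77>
step 8: op8 poll() → 58 — queue <77>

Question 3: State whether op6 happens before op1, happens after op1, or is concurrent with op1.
Answer: after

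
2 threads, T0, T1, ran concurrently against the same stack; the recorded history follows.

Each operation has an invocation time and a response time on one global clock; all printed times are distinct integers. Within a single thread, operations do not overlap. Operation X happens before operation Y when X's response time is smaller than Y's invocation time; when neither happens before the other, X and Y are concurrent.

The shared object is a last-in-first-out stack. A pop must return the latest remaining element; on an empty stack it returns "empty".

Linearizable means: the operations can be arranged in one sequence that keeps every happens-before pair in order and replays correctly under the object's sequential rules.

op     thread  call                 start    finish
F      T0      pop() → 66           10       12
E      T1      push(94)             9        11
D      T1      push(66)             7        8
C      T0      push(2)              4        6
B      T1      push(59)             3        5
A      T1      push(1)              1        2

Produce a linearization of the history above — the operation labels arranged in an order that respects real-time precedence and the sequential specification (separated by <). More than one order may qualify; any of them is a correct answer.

A < B < C < D < F < E

after step 1 (A push(1)): stack <1>
after step 2 (B push(59)): stack <1,59>
after step 3 (C push(2)): stack <1,59,2>
after step 4 (D push(66)): stack <1,59,2,66>
after step 5 (F pop() → 66): stack <1,59,2>
after step 6 (E push(94)): stack <1,59,2,94>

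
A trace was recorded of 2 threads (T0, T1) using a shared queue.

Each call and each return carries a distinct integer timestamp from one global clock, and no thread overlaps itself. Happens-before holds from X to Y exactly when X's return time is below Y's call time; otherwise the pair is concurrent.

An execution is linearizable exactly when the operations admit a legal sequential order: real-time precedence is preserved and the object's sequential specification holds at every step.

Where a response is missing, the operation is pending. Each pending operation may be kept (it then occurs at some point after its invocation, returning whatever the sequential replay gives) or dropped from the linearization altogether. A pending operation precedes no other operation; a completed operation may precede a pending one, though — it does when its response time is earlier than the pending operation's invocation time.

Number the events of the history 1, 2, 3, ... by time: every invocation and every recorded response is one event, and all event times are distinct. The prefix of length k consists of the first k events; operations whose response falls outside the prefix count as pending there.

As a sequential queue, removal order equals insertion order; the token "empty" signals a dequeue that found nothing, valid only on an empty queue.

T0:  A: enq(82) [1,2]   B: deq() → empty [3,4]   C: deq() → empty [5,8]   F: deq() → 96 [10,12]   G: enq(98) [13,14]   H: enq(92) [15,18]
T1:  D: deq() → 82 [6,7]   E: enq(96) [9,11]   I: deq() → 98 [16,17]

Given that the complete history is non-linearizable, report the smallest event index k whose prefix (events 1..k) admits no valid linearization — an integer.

events 1..3 are still linearizable — one witness is A:
after step 1 (A enq(82)): queue <82>
at event 4 (B's time-4 response) nothing linearizes any more
take A, B: step 2 already fails, because B deq() → empty cannot occur there

4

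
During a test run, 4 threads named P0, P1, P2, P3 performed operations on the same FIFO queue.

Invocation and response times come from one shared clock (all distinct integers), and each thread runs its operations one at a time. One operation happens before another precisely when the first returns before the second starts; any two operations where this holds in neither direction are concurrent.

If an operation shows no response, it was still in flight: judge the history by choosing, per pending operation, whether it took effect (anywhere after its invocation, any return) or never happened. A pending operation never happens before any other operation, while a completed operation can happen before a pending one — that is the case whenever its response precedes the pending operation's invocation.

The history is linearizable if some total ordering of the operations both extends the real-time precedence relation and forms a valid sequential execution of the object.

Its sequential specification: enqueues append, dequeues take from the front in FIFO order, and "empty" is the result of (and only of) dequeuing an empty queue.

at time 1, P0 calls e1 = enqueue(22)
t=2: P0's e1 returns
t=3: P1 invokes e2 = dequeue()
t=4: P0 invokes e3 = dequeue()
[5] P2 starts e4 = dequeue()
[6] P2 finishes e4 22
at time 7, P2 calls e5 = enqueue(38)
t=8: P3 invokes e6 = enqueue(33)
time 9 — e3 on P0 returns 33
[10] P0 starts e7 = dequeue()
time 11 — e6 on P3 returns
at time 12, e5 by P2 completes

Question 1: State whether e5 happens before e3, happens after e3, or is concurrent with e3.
concurrent

e5 spans [7,12], e3 spans [4,9]
the intervals overlap in both directions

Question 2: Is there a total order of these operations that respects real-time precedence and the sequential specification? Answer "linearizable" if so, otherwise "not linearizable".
linearizable

a witness: e1, e4, e2, e6, e3, e5
step 1: e1 enqueue(22) — queue <22>
step 2: e4 dequeue() → 22 — queue <>
step 3: e2 dequeue() (pending, included) — queue <>
step 4: e6 enqueue(33) — queue <33>
step 5: e3 dequeue() → 33 — queue <>
step 6: e5 enqueue(38) — queue <38>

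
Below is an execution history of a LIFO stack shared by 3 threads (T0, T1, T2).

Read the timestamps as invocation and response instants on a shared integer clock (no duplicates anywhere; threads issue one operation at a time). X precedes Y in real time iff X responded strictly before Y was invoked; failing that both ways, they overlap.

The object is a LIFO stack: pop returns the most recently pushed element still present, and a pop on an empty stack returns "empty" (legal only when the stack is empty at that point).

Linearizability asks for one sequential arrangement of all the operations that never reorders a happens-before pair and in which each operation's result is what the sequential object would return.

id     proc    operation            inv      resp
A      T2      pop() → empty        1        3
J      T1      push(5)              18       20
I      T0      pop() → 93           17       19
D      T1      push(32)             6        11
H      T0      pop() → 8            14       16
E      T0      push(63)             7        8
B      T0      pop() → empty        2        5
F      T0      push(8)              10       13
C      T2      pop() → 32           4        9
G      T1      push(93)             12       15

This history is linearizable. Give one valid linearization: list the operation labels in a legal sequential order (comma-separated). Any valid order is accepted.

A, B, D, C, E, F, H, G, I, J

step 1: A pop() → empty — stack <>
step 2: B pop() → empty — stack <>
step 3: D push(32) — stack <32>
step 4: C pop() → 32 — stack <>
step 5: E push(63) — stack <63>
step 6: F push(8) — stack <63,8>
step 7: H pop() → 8 — stack <63>
step 8: G push(93) — stack <63,93>
step 9: I pop() → 93 — stack <63>
step 10: J push(5) — stack <63,5>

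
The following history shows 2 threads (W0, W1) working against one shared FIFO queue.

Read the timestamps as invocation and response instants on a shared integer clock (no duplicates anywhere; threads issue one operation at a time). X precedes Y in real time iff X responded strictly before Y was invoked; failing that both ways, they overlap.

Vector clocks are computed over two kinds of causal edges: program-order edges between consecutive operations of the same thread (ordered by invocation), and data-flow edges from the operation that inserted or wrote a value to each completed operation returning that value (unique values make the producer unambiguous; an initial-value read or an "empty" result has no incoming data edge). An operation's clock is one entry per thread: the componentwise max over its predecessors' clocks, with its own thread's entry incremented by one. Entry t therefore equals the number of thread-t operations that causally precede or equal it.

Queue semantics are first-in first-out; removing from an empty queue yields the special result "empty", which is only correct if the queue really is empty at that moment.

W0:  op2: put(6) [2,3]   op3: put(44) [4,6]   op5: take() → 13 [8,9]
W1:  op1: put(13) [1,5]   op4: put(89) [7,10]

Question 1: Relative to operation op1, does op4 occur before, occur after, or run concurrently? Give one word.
op4 spans [7,10], op1 spans [1,5]
resp(op1)=5 < inv(op4)=7

after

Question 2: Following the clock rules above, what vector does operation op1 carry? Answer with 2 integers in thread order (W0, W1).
invoked at 1, op1 has no predecessors; its own W1 bump gives (0, 1)
invoked at 2, op2 has no predecessors; its own W0 bump gives (1, 0)
op4 (invocation 7): componentwise max over VC(op1)=(0, 1), +1 at W1, giving (0, 2)
op3 (invocation 4): componentwise max over VC(op2)=(1, 0), +1 at W0, giving (2, 0)
op5 (invocation 8): componentwise max over VC(op1)=(0, 1), VC(op3)=(2, 0), +1 at W0, giving (3, 1)
target: VC(op1) = (0, 1)

(0, 1)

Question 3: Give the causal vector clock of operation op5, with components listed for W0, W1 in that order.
op1, invoked 1, has no incoming edges; only W1's bump applies → (0, 1)
op2, invoked 2, has no incoming edges; only W0's bump applies → (1, 0)
op4, invoked 7, takes VC(op1)=(0, 1) under max, adds 1 for W1 → (0, 2)
op3, invoked 4, takes VC(op2)=(1, 0) under max, adds 1 for W0 → (2, 0)
op5, invoked 8, takes VC(op1)=(0, 1), VC(op3)=(2, 0) under max, adds 1 for W0 → (3, 1)
target: VC(op5) = (3, 1)

(3, 1)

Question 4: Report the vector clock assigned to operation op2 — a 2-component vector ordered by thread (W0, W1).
root op op1, invoked 1: fresh clock plus W1's own tick → (0, 1)
root op op2, invoked 2: fresh clock plus W0's own tick → (1, 0)
invoked at 7, op4 merges VC(op1)=(0, 1) and bumps W1's slot → (0, 2)
invoked at 4, op3 merges VC(op2)=(1, 0) and bumps W0's slot → (2, 0)
invoked at 8, op5 merges VC(op1)=(0, 1), VC(op3)=(2, 0) and bumps W0's slot → (3, 1)
target: VC(op2) = (1, 0)

(1, 0)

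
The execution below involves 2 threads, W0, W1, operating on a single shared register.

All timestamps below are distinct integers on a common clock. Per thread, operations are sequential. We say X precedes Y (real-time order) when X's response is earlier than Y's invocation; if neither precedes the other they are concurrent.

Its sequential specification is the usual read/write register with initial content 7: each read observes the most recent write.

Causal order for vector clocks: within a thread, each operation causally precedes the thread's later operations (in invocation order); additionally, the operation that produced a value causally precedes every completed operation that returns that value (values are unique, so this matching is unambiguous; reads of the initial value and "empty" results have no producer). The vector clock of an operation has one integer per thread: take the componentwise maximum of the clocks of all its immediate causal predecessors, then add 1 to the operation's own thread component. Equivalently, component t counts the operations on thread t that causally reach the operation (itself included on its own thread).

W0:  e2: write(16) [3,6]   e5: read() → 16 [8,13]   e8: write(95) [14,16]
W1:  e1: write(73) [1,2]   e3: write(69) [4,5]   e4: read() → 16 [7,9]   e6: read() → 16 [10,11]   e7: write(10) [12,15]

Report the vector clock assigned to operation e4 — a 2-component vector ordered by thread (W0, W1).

(1, 3)

invoked at 1, e1 has no predecessors; its own W1 bump gives (0, 1)
invoked at 3, e2 has no predecessors; its own W0 bump gives (1, 0)
invoked at 4, e3 merges VC(e1)=(0, 1) and bumps W1's slot → (0, 2)
invoked at 8, e5 merges VC(e2)=(1, 0) and bumps W0's slot → (2, 0)
invoked at 14, e8 merges VC(e5)=(2, 0) and bumps W0's slot → (3, 0)
invoked at 7, e4 merges VC(e2)=(1, 0), VC(e3)=(0, 2) and bumps W1's slot → (1, 3)
invoked at 10, e6 merges VC(e2)=(1, 0), VC(e4)=(1, 3) and bumps W1's slot → (1, 4)
invoked at 12, e7 merges VC(e6)=(1, 4) and bumps W1's slot → (1, 5)
target: VC(e4) = (1, 3)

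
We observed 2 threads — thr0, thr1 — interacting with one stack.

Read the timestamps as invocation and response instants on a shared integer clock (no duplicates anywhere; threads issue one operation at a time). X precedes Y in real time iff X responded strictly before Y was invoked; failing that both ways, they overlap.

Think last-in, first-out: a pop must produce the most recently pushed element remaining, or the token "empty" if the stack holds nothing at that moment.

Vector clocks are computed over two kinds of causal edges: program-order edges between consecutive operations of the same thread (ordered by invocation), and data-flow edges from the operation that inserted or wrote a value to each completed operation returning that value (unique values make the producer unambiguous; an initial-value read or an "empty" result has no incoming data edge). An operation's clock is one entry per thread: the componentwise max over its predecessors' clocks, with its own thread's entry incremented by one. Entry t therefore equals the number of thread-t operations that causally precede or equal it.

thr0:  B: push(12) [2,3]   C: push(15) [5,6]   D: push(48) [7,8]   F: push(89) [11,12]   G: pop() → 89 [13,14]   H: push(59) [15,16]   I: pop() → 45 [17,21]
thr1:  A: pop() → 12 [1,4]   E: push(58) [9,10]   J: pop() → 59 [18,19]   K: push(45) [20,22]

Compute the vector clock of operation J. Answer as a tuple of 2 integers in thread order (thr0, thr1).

no predecessors for B (invoked 2): thr0 increments from zero → (1, 0)
merge at A (invoked 1): VC(B)=(1, 0), own-thread bump on thr1 → (1, 1)
merge at C (invoked 5): VC(B)=(1, 0), own-thread bump on thr0 → (2, 0)
merge at E (invoked 9): VC(A)=(1, 1), own-thread bump on thr1 → (1, 2)
merge at D (invoked 7): VC(C)=(2, 0), own-thread bump on thr0 → (3, 0)
merge at F (invoked 11): VC(D)=(3, 0), own-thread bump on thr0 → (4, 0)
merge at G (invoked 13): VC(F)=(4, 0), own-thread bump on thr0 → (5, 0)
merge at H (invoked 15): VC(G)=(5, 0), own-thread bump on thr0 → (6, 0)
merge at J (invoked 18): VC(E)=(1, 2), VC(H)=(6, 0), own-thread bump on thr1 → (6, 3)
merge at K (invoked 20): VC(J)=(6, 3), own-thread bump on thr1 → (6, 4)
merge at I (invoked 17): VC(H)=(6, 0), VC(K)=(6, 4), own-thread bump on thr0 → (7, 4)
target: VC(J) = (6, 3)

(6, 3)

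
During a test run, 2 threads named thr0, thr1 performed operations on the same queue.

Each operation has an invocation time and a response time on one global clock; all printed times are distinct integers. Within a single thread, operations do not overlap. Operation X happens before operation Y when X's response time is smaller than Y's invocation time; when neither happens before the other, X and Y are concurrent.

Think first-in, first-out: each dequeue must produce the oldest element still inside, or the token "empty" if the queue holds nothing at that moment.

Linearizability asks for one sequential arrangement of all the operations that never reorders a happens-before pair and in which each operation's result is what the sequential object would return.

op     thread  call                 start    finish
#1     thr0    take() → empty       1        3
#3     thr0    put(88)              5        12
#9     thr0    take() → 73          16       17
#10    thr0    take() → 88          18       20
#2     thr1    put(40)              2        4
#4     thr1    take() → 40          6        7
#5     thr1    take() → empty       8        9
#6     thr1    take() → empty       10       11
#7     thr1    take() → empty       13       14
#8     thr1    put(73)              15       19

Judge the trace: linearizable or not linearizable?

prefix check: 1..13 passes, 1..14 fails once #7's time-14 response joins
every one of the 8 real-time-consistent orders over 7 completed queue ops fails the sequential spec
sample order #1, #2, #3, #4, #5, #6, #7 stalls at step 5 — #5 take() → empty has no legal effect
sample order #1, #2, #4, #3, #5, #6, #7 stalls at step 5 — #5 take() → empty has no legal effect

not linearizable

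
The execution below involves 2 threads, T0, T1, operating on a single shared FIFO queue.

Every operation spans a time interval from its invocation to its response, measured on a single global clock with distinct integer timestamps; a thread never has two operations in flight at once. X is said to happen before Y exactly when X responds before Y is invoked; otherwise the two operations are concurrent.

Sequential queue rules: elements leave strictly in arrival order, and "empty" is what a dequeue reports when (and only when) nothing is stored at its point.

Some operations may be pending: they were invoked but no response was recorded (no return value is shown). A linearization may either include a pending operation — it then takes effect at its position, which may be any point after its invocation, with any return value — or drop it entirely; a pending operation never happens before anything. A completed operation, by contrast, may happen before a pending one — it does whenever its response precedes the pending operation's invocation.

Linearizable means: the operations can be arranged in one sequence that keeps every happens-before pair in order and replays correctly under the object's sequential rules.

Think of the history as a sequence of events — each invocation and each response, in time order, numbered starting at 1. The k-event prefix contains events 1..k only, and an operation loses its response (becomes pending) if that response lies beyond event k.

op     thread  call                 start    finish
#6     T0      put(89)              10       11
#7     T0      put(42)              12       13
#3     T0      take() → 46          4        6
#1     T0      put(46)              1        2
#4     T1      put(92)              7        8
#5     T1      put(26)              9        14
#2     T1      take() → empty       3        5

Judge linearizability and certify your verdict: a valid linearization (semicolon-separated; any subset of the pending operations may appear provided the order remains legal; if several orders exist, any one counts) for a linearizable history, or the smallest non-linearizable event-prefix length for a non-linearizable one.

step 1: #1 put(46) — queue <46>
step 2: #3 take() → 46 — queue <>
step 3: #2 take() → empty — queue <>
step 4: #4 put(92) — queue <92>
step 5: #5 put(26) — queue <92,26>
step 6: #6 put(89) — queue <92,26,89>
step 7: #7 put(42) — queue <92,26,89,42>

linearizable — witness: #1; #3; #2; #4; #5; #6; #7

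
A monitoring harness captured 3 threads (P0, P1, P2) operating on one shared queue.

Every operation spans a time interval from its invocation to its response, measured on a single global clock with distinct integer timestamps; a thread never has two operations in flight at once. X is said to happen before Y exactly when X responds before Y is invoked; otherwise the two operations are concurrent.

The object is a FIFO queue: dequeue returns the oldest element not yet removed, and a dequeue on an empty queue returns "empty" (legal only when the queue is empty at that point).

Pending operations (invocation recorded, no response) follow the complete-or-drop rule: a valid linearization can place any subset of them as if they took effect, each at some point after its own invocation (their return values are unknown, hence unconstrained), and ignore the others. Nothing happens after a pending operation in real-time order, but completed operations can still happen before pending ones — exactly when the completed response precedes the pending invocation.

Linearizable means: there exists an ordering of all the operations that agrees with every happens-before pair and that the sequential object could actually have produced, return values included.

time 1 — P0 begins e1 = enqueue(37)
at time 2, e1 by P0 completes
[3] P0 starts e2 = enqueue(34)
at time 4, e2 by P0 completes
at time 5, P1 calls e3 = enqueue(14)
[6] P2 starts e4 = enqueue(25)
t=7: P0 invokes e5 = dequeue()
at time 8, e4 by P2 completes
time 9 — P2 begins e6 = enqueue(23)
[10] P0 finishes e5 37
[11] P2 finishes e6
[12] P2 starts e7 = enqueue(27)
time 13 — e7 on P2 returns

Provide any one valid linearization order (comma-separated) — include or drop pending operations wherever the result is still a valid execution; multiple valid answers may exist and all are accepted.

1. e1 enqueue(37), leaving queue <37>
2. e2 enqueue(34), leaving queue <37,34>
3. e3 enqueue(14) (pending, included), leaving queue <37,34,14>
4. e4 enqueue(25), leaving queue <37,34,14,25>
5. e5 dequeue() → 37, leaving queue <34,14,25>
6. e6 enqueue(23), leaving queue <34,14,25,23>
7. e7 enqueue(27), leaving queue <34,14,25,23,27>

e1, e2, e3, e4, e5, e6, e7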